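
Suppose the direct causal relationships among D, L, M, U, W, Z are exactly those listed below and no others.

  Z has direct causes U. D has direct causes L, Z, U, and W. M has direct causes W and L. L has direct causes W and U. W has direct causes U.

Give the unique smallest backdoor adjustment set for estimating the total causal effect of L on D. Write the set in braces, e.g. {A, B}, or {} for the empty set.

{U, W}

Variables eligible for adjustment (non-descendants of L, excluding L and D): {U, W, Z}.
Backdoor paths from L to D:
  P1: L <- U -> W -> D
  P2: L <- U -> Z -> D
  P3: L <- U -> D
  P4: L <- W <- U -> Z -> D
  P5: L <- W <- U -> D
  P6: L <- W -> D
The empty set is not sufficient: P1 (L <- U -> W -> D) has no collider blocking it and no conditioned non-collider, so it is open.
Try {U, W}:
  P1: blocked at fork node U ∈ conditioning set.
  P2: blocked at fork node U ∈ conditioning set.
  P3: blocked at fork node U ∈ conditioning set.
  P4: blocked at chain node W ∈ conditioning set.
  P5: blocked at chain node W ∈ conditioning set.
  P6: blocked at fork node W ∈ conditioning set.
{U, W} contains no descendant of L and blocks every backdoor path.
Every element of {U, W} is needed (dropping U leaves P2 open; dropping W leaves P6 open), so no proper subset is valid.
Among all size-2 subsets of the eligible variables, only {U, W} blocks every backdoor path, so it is the unique smallest valid adjustment set.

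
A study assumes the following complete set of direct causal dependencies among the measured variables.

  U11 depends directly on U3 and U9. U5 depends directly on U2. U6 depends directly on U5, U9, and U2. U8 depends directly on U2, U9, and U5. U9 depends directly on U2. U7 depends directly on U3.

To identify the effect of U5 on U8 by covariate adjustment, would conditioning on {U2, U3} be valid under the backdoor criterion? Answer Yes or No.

Yes

Backdoor paths from U5 to U8 (paths whose first edge points into U5):
  P1: U5 <- U2 -> U9 -> U8
  P2: U5 <- U2 -> U6 <- U9 -> U8
  P3: U5 <- U2 -> U8
Condition 1 (no descendant of U5 in the set): holds — descendants of U5 are {U6, U8}; none are in {U2, U3}.
Condition 2 (every backdoor path blocked by {U2, U3}):
  P1: blocked at fork node U2 ∈ conditioning set.
  P2: blocked at fork node U2 ∈ conditioning set.
  P3: blocked at fork node U2 ∈ conditioning set.
{U2, U3} satisfies the backdoor criterion.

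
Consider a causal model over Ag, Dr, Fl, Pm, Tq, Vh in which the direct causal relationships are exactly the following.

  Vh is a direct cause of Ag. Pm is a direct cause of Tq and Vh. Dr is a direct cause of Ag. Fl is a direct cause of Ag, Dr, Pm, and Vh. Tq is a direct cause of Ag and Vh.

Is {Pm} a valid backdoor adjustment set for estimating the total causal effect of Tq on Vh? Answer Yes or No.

Yes

Backdoor paths from Tq to Vh (paths whose first edge points into Tq):
  P1: Tq <- Pm <- Fl -> Dr -> Ag <- Vh
  P2: Tq <- Pm <- Fl -> Vh
  P3: Tq <- Pm <- Fl -> Ag <- Vh
  P4: Tq <- Pm -> Vh
Condition 1 (no descendant of Tq in the set): holds — descendants of Tq are {Ag, Vh}; none are in {Pm}.
Condition 2 (every backdoor path blocked by {Pm}):
  P1: blocked at chain node Pm ∈ conditioning set.
  P2: blocked at chain node Pm ∈ conditioning set.
  P3: blocked at chain node Pm ∈ conditioning set.
  P4: blocked at fork node Pm ∈ conditioning set.
{Pm} satisfies the backdoor criterion.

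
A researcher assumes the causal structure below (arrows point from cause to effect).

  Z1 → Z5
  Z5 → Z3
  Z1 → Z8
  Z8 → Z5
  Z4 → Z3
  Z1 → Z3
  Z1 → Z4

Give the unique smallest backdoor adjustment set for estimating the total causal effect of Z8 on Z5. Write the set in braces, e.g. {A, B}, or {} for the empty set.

{Z1}

Variables eligible for adjustment (non-descendants of Z8, excluding Z8 and Z5): {Z1, Z4}.
Backdoor paths from Z8 to Z5:
  P1: Z8 <- Z1 -> Z5
  P2: Z8 <- Z1 -> Z4 -> Z3 <- Z5
  P3: Z8 <- Z1 -> Z3 <- Z5
The empty set is not sufficient: P1 (Z8 <- Z1 -> Z5) has no collider blocking it and no conditioned non-collider, so it is open.
Try {Z1}:
  P1: blocked at fork node Z1 ∈ conditioning set.
  P2: blocked at fork node Z1 ∈ conditioning set.
  P3: blocked at fork node Z1 ∈ conditioning set.
{Z1} contains no descendant of Z8 and blocks every backdoor path.
No other singleton works — e.g. {Z4} leaves P1 open — so {Z1} is the unique smallest valid adjustment set.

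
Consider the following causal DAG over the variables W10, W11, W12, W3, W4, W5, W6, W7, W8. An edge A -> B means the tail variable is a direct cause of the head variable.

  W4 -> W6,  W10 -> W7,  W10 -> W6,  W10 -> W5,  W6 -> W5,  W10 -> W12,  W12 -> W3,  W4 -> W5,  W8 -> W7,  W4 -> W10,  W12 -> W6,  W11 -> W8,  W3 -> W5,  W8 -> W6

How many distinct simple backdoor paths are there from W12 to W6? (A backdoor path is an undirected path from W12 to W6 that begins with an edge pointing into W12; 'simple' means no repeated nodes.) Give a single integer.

A backdoor path from W12 to W6 is any simple undirected path whose first edge points into W12 (i.e. leaves W12 via a parent).
Parents of W12: {W10}.
Enumerating:
  P1: W12 <- W10 <- W4 -> W6
  P2: W12 <- W10 <- W4 -> W5 <- W6
  P3: W12 <- W10 -> W6
  P4: W12 <- W10 -> W7 <- W8 -> W6
  P5: W12 <- W10 -> W5 <- W4 -> W6
  P6: W12 <- W10 -> W5 <- W6
That exhausts the simple backdoor paths. Count: 6.

6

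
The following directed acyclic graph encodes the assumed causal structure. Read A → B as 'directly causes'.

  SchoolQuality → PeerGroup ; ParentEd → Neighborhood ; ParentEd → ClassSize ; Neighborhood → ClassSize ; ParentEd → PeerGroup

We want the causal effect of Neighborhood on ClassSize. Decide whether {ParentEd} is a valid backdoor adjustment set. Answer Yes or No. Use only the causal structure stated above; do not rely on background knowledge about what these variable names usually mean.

Backdoor paths from Neighborhood to ClassSize (paths whose first edge points into Neighborhood):
  P1: Neighborhood <- ParentEd -> ClassSize
Condition 1 (no descendant of Neighborhood in the set): holds — descendants of Neighborhood are {ClassSize}; none are in {ParentEd}.
Condition 2 (every backdoor path blocked by {ParentEd}):
  P1: blocked at fork node ParentEd ∈ conditioning set.
{ParentEd} satisfies the backdoor criterion.

Yes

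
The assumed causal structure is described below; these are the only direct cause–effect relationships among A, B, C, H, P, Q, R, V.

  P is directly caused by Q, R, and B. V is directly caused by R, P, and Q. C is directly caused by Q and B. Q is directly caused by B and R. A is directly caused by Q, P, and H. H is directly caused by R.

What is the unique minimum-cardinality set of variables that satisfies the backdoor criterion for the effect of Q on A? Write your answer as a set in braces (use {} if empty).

{B, R}

Variables eligible for adjustment (non-descendants of Q, excluding Q and A): {B, H, R}.
Backdoor paths from Q to A:
  P1: Q <- B -> P <- R -> H -> A
  P2: Q <- B -> P -> A
  P3: Q <- B -> P -> V <- R -> H -> A
  P4: Q <- R -> P -> A
  P5: Q <- R -> H -> A
  P6: Q <- R -> V <- P -> A
The empty set is not sufficient: P2 (Q <- B -> P -> A) has no collider blocking it and no conditioned non-collider, so it is open.
Try {B, R}:
  P1: blocked at fork node B ∈ conditioning set.
  P2: blocked at fork node B ∈ conditioning set.
  P3: blocked at fork node B ∈ conditioning set.
  P4: blocked at fork node R ∈ conditioning set.
  P5: blocked at fork node R ∈ conditioning set.
  P6: blocked at fork node R ∈ conditioning set.
{B, R} contains no descendant of Q and blocks every backdoor path.
Every element of {B, R} is needed (dropping B leaves P2 open; dropping R leaves P4 open), so no proper subset is valid.
Among all size-2 subsets of the eligible variables, only {B, R} blocks every backdoor path, so it is the unique smallest valid adjustment set.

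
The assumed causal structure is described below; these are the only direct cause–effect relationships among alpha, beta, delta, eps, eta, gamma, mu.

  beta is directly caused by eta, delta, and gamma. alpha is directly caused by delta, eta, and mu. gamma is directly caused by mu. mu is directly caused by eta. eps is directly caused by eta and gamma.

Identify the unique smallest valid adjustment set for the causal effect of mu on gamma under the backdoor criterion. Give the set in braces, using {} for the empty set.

Variables eligible for adjustment (non-descendants of mu, excluding mu and gamma): {delta, eta}.
Backdoor paths from mu to gamma:
  P1: mu <- eta -> alpha <- delta -> beta <- gamma
  P2: mu <- eta -> beta <- gamma
  P3: mu <- eta -> eps <- gamma
Each backdoor path contains an unconditioned collider, so every path is already blocked with the empty conditioning set:
  P1: blocked at collider alpha (neither it nor any descendant is in the conditioning set).
  P2: blocked at collider beta (neither it nor any descendant is in the conditioning set).
  P3: blocked at collider eps (neither it nor any descendant is in the conditioning set).
The empty set is therefore the unique smallest valid set.

{}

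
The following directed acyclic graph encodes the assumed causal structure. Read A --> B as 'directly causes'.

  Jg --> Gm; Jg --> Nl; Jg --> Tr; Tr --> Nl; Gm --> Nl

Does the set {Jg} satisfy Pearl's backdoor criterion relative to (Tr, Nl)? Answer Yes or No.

Backdoor paths from Tr to Nl (paths whose first edge points into Tr):
  P1: Tr <- Jg -> Gm -> Nl
  P2: Tr <- Jg -> Nl
Condition 1 (no descendant of Tr in the set): holds — descendants of Tr are {Nl}; none are in {Jg}.
Condition 2 (every backdoor path blocked by {Jg}):
  P1: blocked at fork node Jg ∈ conditioning set.
  P2: blocked at fork node Jg ∈ conditioning set.
{Jg} satisfies the backdoor criterion.

Yes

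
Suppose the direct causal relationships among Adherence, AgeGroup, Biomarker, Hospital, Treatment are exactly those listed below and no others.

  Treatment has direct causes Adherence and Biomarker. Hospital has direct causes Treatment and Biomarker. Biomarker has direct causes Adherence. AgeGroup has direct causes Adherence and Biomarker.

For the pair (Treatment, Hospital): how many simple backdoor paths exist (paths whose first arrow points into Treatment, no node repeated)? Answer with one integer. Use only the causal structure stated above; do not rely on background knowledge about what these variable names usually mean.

A backdoor path from Treatment to Hospital is any simple undirected path whose first edge points into Treatment (i.e. leaves Treatment via a parent).
Parents of Treatment: {Adherence, Biomarker}.
Enumerating:
  P1: Treatment <- Adherence -> Biomarker -> Hospital
  P2: Treatment <- Adherence -> AgeGroup <- Biomarker -> Hospital
  P3: Treatment <- Biomarker -> Hospital
That exhausts the simple backdoor paths. Count: 3.

3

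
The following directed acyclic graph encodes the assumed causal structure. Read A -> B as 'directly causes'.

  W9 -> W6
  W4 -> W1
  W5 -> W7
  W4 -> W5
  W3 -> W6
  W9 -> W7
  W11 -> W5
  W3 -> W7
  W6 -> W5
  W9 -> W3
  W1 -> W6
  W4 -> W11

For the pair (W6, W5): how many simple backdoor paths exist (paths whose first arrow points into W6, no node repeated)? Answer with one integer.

A backdoor path from W6 to W5 is any simple undirected path whose first edge points into W6 (i.e. leaves W6 via a parent).
Parents of W6: {W1, W3, W9}.
Enumerating:
  P1: W6 <- W9 -> W3 -> W7 <- W5
  P2: W6 <- W9 -> W7 <- W5
  P3: W6 <- W1 <- W4 -> W11 -> W5
  P4: W6 <- W1 <- W4 -> W5
  P5: W6 <- W3 <- W9 -> W7 <- W5
  P6: W6 <- W3 -> W7 <- W5
That exhausts the simple backdoor paths. Count: 6.

6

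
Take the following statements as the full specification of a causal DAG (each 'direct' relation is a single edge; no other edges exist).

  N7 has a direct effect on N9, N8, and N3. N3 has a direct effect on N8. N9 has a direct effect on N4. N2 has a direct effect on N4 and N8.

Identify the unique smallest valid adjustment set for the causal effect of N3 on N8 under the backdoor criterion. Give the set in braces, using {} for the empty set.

{N7}

Variables eligible for adjustment (non-descendants of N3, excluding N3 and N8): {N2, N4, N7, N9}.
Backdoor paths from N3 to N8:
  P1: N3 <- N7 -> N8
  P2: N3 <- N7 -> N9 -> N4 <- N2 -> N8
The empty set is not sufficient: P1 (N3 <- N7 -> N8) has no collider blocking it and no conditioned non-collider, so it is open.
Try {N7}:
  P1: blocked at fork node N7 ∈ conditioning set.
  P2: blocked at fork node N7 ∈ conditioning set.
{N7} contains no descendant of N3 and blocks every backdoor path.
No other singleton works — e.g. {N2} leaves P1 open — so {N7} is the unique smallest valid adjustment set.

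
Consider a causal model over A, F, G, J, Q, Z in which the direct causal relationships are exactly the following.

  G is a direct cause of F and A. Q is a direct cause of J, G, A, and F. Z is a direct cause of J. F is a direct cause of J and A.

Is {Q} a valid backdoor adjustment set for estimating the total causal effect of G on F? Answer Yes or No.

Yes

Backdoor paths from G to F (paths whose first edge points into G):
  P1: G <- Q -> F
  P2: G <- Q -> A <- F
  P3: G <- Q -> J <- F
Condition 1 (no descendant of G in the set): holds — descendants of G are {A, F, J}; none are in {Q}.
Condition 2 (every backdoor path blocked by {Q}):
  P1: blocked at fork node Q ∈ conditioning set.
  P2: blocked at fork node Q ∈ conditioning set.
  P3: blocked at fork node Q ∈ conditioning set.
{Q} satisfies the backdoor criterion.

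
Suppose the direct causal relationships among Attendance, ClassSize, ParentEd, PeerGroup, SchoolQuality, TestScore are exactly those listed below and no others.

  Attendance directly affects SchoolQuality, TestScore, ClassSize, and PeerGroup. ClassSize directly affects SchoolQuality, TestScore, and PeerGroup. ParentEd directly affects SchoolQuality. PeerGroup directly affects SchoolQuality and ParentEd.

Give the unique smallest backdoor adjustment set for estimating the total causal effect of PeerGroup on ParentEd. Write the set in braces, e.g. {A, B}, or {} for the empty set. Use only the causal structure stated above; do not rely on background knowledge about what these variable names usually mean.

{}

Variables eligible for adjustment (non-descendants of PeerGroup, excluding PeerGroup and ParentEd): {Attendance, ClassSize, TestScore}.
Backdoor paths from PeerGroup to ParentEd:
  P1: PeerGroup <- Attendance -> ClassSize -> SchoolQuality <- ParentEd
  P2: PeerGroup <- Attendance -> SchoolQuality <- ParentEd
  P3: PeerGroup <- Attendance -> TestScore <- ClassSize -> SchoolQuality <- ParentEd
  P4: PeerGroup <- ClassSize <- Attendance -> SchoolQuality <- ParentEd
  P5: PeerGroup <- ClassSize -> SchoolQuality <- ParentEd
  P6: PeerGroup <- ClassSize -> TestScore <- Attendance -> SchoolQuality <- ParentEd
Each backdoor path contains an unconditioned collider, so every path is already blocked with the empty conditioning set:
  P1: blocked at collider SchoolQuality (neither it nor any descendant is in the conditioning set).
  P2: blocked at collider SchoolQuality (neither it nor any descendant is in the conditioning set).
  P3: blocked at collider TestScore (neither it nor any descendant is in the conditioning set).
  P4: blocked at collider SchoolQuality (neither it nor any descendant is in the conditioning set).
  P5: blocked at collider SchoolQuality (neither it nor any descendant is in the conditioning set).
  P6: blocked at collider TestScore (neither it nor any descendant is in the conditioning set).
The empty set is therefore the unique smallest valid set.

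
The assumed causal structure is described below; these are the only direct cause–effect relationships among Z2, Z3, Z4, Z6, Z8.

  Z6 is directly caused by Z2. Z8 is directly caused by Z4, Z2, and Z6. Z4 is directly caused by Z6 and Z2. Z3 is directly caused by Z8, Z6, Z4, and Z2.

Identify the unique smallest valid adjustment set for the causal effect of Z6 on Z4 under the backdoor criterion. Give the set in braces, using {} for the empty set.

Variables eligible for adjustment (non-descendants of Z6, excluding Z6 and Z4): {Z2}.
Backdoor paths from Z6 to Z4:
  P1: Z6 <- Z2 -> Z4
  P2: Z6 <- Z2 -> Z8 <- Z4
  P3: Z6 <- Z2 -> Z8 -> Z3 <- Z4
  P4: Z6 <- Z2 -> Z3 <- Z4
  P5: Z6 <- Z2 -> Z3 <- Z8 <- Z4
The empty set is not sufficient: P1 (Z6 <- Z2 -> Z4) has no collider blocking it and no conditioned non-collider, so it is open.
Try {Z2}:
  P1: blocked at fork node Z2 ∈ conditioning set.
  P2: blocked at fork node Z2 ∈ conditioning set.
  P3: blocked at fork node Z2 ∈ conditioning set.
  P4: blocked at fork node Z2 ∈ conditioning set.
  P5: blocked at fork node Z2 ∈ conditioning set.
{Z2} contains no descendant of Z6 and blocks every backdoor path.
{Z2} is the unique smallest valid adjustment set.

{Z2}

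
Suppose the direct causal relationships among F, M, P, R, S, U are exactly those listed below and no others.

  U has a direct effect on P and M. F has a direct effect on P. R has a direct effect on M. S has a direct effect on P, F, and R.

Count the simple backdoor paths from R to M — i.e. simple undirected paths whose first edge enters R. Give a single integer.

2

A backdoor path from R to M is any simple undirected path whose first edge points into R (i.e. leaves R via a parent).
Parents of R: {S}.
Enumerating:
  P1: R <- S -> F -> P <- U -> M
  P2: R <- S -> P <- U -> M
That exhausts the simple backdoor paths. Count: 2.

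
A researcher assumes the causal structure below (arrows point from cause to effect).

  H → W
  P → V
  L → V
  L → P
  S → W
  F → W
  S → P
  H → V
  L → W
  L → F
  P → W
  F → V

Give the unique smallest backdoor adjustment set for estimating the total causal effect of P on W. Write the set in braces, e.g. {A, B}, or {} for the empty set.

{L, S}

Variables eligible for adjustment (non-descendants of P, excluding P and W): {F, H, L, S}.
Backdoor paths from P to W:
  P1: P <- S -> W
  P2: P <- L -> F -> W
  P3: P <- L -> F -> V <- H -> W
  P4: P <- L -> W
  P5: P <- L -> V <- F -> W
  P6: P <- L -> V <- H -> W
The empty set is not sufficient: P1 (P <- S -> W) has no collider blocking it and no conditioned non-collider, so it is open.
Try {L, S}:
  P1: blocked at fork node S ∈ conditioning set.
  P2: blocked at fork node L ∈ conditioning set.
  P3: blocked at fork node L ∈ conditioning set.
  P4: blocked at fork node L ∈ conditioning set.
  P5: blocked at fork node L ∈ conditioning set.
  P6: blocked at fork node L ∈ conditioning set.
{L, S} contains no descendant of P and blocks every backdoor path.
Every element of {L, S} is needed (dropping L leaves P2 open; dropping S leaves P1 open), so no proper subset is valid.
Among all size-2 subsets of the eligible variables, only {L, S} blocks every backdoor path, so it is the unique smallest valid adjustment set.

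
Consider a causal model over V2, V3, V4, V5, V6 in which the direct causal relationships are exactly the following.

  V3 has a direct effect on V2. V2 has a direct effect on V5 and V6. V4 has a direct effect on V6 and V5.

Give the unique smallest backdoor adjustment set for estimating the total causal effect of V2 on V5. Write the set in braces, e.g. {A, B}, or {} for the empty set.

{}

Variables eligible for adjustment (non-descendants of V2, excluding V2 and V5): {V3, V4}.
Backdoor paths from V2 to V5:
  (none)
With no backdoor paths the empty set already satisfies the criterion, and it is trivially minimal.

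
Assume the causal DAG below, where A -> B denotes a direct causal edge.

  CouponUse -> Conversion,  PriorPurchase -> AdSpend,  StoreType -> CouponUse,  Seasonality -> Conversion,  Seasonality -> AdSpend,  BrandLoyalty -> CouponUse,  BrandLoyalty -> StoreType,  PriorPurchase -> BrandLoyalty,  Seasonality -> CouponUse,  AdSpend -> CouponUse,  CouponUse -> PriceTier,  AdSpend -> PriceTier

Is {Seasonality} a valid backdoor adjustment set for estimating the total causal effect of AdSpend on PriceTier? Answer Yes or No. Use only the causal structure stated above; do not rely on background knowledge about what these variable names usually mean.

No

Backdoor paths from AdSpend to PriceTier (paths whose first edge points into AdSpend):
  P1: AdSpend <- PriorPurchase -> BrandLoyalty -> StoreType -> CouponUse -> PriceTier
  P2: AdSpend <- PriorPurchase -> BrandLoyalty -> CouponUse -> PriceTier
  P3: AdSpend <- Seasonality -> CouponUse -> PriceTier
  P4: AdSpend <- Seasonality -> Conversion <- CouponUse -> PriceTier
Condition 1 (no descendant of AdSpend in the set): holds — descendants of AdSpend are {Conversion, CouponUse, PriceTier}; none are in {Seasonality}.
Condition 2 (every backdoor path blocked by {Seasonality}):
  P1: open — no interior node is in the conditioning set.
  P2: open — no interior node is in the conditioning set.
  P3: blocked at fork node Seasonality ∈ conditioning set.
  P4: blocked at fork node Seasonality ∈ conditioning set.
{Seasonality} does not satisfy the backdoor criterion.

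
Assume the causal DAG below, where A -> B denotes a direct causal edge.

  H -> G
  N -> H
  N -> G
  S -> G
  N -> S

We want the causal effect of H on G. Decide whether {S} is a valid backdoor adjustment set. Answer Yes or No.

Backdoor paths from H to G (paths whose first edge points into H):
  P1: H <- N -> S -> G
  P2: H <- N -> G
Condition 1 (no descendant of H in the set): holds — descendants of H are {G}; none are in {S}.
Condition 2 (every backdoor path blocked by {S}):
  P1: blocked at chain node S ∈ conditioning set.
  P2: open — no interior node is in the conditioning set.
{S} does not satisfy the backdoor criterion.

No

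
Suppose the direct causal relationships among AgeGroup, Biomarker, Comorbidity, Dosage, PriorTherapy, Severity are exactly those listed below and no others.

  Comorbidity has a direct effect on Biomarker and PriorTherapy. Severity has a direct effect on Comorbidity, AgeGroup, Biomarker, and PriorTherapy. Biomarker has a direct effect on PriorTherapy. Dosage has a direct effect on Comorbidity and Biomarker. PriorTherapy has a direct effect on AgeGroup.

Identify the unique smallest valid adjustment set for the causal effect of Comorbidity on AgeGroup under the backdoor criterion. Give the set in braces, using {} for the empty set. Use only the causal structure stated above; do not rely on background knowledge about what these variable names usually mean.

Variables eligible for adjustment (non-descendants of Comorbidity, excluding Comorbidity and AgeGroup): {Dosage, Severity}.
Backdoor paths from Comorbidity to AgeGroup:
  P1: Comorbidity <- Dosage -> Biomarker <- Severity -> PriorTherapy -> AgeGroup
  P2: Comorbidity <- Dosage -> Biomarker <- Severity -> AgeGroup
  P3: Comorbidity <- Dosage -> Biomarker -> PriorTherapy <- Severity -> AgeGroup
  P4: Comorbidity <- Dosage -> Biomarker -> PriorTherapy -> AgeGroup
  P5: Comorbidity <- Severity -> Biomarker -> PriorTherapy -> AgeGroup
  P6: Comorbidity <- Severity -> PriorTherapy -> AgeGroup
  P7: Comorbidity <- Severity -> AgeGroup
The empty set is not sufficient: P4 (Comorbidity <- Dosage -> Biomarker -> PriorTherapy -> AgeGroup) has no collider blocking it and no conditioned non-collider, so it is open.
Try {Dosage, Severity}:
  P1: blocked at fork node Dosage ∈ conditioning set.
  P2: blocked at fork node Dosage ∈ conditioning set.
  P3: blocked at fork node Dosage ∈ conditioning set.
  P4: blocked at fork node Dosage ∈ conditioning set.
  P5: blocked at fork node Severity ∈ conditioning set.
  P6: blocked at fork node Severity ∈ conditioning set.
  P7: blocked at fork node Severity ∈ conditioning set.
{Dosage, Severity} contains no descendant of Comorbidity and blocks every backdoor path.
Every element of {Dosage, Severity} is needed (dropping Dosage leaves P4 open; dropping Severity leaves P5 open), so no proper subset is valid.
Among all size-2 subsets of the eligible variables, only {Dosage, Severity} blocks every backdoor path, so it is the unique smallest valid adjustment set.

{Dosage, Severity}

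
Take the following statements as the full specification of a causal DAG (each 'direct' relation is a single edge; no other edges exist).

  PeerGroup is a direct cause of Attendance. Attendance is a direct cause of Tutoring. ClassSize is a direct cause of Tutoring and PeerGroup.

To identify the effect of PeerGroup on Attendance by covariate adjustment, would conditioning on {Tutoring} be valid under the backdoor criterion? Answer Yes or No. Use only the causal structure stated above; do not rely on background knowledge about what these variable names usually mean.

No

Backdoor paths from PeerGroup to Attendance (paths whose first edge points into PeerGroup):
  P1: PeerGroup <- ClassSize -> Tutoring <- Attendance
Condition 1 (no descendant of PeerGroup in the set): FAILS — Tutoring is a descendant of PeerGroup.
Condition 2 (every backdoor path blocked by {Tutoring}):
  P1: open — collider(s) Tutoring are conditioned on (or have a conditioned descendant) and no non-collider on the path is in the set.
{Tutoring} does not satisfy the backdoor criterion.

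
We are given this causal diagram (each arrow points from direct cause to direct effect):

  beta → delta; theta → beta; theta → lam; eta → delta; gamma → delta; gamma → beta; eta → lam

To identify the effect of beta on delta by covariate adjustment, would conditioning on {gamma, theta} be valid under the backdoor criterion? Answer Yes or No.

Yes

Backdoor paths from beta to delta (paths whose first edge points into beta):
  P1: beta <- theta -> lam <- eta -> delta
  P2: beta <- gamma -> delta
Condition 1 (no descendant of beta in the set): holds — descendants of beta are {delta}; none are in {gamma, theta}.
Condition 2 (every backdoor path blocked by {gamma, theta}):
  P1: blocked at fork node theta ∈ conditioning set.
  P2: blocked at fork node gamma ∈ conditioning set.
{gamma, theta} satisfies the backdoor criterion.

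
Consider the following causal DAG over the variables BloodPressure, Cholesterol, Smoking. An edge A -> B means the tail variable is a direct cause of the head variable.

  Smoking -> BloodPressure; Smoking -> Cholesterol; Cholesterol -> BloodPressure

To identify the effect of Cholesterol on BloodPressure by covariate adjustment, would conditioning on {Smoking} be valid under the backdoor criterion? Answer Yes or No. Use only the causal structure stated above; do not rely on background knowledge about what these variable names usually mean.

Yes

Backdoor paths from Cholesterol to BloodPressure (paths whose first edge points into Cholesterol):
  P1: Cholesterol <- Smoking -> BloodPressure
Condition 1 (no descendant of Cholesterol in the set): holds — descendants of Cholesterol are {BloodPressure}; none are in {Smoking}.
Condition 2 (every backdoor path blocked by {Smoking}):
  P1: blocked at fork node Smoking ∈ conditioning set.
{Smoking} satisfies the backdoor criterion.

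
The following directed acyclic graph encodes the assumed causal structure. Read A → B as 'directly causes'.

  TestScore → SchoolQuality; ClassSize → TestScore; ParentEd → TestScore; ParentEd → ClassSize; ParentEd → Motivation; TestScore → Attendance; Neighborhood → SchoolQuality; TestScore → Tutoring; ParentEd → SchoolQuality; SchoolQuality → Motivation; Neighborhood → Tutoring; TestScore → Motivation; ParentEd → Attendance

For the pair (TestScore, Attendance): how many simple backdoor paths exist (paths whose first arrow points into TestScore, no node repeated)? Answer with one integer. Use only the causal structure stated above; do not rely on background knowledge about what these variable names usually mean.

2

A backdoor path from TestScore to Attendance is any simple undirected path whose first edge points into TestScore (i.e. leaves TestScore via a parent).
Parents of TestScore: {ClassSize, ParentEd}.
Enumerating:
  P1: TestScore <- ParentEd -> Attendance
  P2: TestScore <- ClassSize <- ParentEd -> Attendance
That exhausts the simple backdoor paths. Count: 2.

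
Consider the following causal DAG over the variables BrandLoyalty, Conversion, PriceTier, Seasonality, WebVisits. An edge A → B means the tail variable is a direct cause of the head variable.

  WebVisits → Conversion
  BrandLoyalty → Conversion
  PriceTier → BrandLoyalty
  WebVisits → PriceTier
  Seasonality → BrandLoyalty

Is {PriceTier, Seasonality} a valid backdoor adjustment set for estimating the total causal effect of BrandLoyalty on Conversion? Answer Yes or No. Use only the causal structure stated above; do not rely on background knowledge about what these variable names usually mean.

Yes

Backdoor paths from BrandLoyalty to Conversion (paths whose first edge points into BrandLoyalty):
  P1: BrandLoyalty <- PriceTier <- WebVisits -> Conversion
Condition 1 (no descendant of BrandLoyalty in the set): holds — descendants of BrandLoyalty are {Conversion}; none are in {PriceTier, Seasonality}.
Condition 2 (every backdoor path blocked by {PriceTier, Seasonality}):
  P1: blocked at chain node PriceTier ∈ conditioning set.
{PriceTier, Seasonality} satisfies the backdoor criterion.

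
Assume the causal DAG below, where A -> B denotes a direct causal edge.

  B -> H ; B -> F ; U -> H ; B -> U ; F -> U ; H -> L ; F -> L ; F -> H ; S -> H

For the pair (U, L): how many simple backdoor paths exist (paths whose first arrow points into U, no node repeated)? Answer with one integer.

7

A backdoor path from U to L is any simple undirected path whose first edge points into U (i.e. leaves U via a parent).
Parents of U: {B, F}.
Enumerating:
  P1: U <- B -> F -> H -> L
  P2: U <- B -> F -> L
  P3: U <- B -> H <- F -> L
  P4: U <- B -> H -> L
  P5: U <- F <- B -> H -> L
  P6: U <- F -> H -> L
  P7: U <- F -> L
That exhausts the simple backdoor paths. Count: 7.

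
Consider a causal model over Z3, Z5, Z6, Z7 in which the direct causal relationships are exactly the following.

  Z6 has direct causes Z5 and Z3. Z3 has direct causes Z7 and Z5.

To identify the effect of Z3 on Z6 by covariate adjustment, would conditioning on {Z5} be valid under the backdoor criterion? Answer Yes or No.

Yes

Backdoor paths from Z3 to Z6 (paths whose first edge points into Z3):
  P1: Z3 <- Z5 -> Z6
Condition 1 (no descendant of Z3 in the set): holds — descendants of Z3 are {Z6}; none are in {Z5}.
Condition 2 (every backdoor path blocked by {Z5}):
  P1: blocked at fork node Z5 ∈ conditioning set.
{Z5} satisfies the backdoor criterion.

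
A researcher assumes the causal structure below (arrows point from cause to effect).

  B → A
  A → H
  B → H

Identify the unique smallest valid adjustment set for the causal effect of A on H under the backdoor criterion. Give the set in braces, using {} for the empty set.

Variables eligible for adjustment (non-descendants of A, excluding A and H): {B}.
Backdoor paths from A to H:
  P1: A <- B -> H
The empty set is not sufficient: P1 (A <- B -> H) has no collider blocking it and no conditioned non-collider, so it is open.
Try {B}:
  P1: blocked at fork node B ∈ conditioning set.
{B} contains no descendant of A and blocks every backdoor path.
{B} is the unique smallest valid adjustment set.

{B}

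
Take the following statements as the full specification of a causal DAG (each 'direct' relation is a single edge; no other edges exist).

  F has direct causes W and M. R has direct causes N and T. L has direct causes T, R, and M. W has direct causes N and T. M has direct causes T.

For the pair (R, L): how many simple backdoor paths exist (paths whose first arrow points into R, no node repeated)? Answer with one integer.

7

A backdoor path from R to L is any simple undirected path whose first edge points into R (i.e. leaves R via a parent).
Parents of R: {N, T}.
Enumerating:
  P1: R <- T -> W -> F <- M -> L
  P2: R <- T -> M -> L
  P3: R <- T -> L
  P4: R <- N -> W <- T -> M -> L
  P5: R <- N -> W <- T -> L
  P6: R <- N -> W -> F <- M <- T -> L
  P7: R <- N -> W -> F <- M -> L
That exhausts the simple backdoor paths. Count: 7.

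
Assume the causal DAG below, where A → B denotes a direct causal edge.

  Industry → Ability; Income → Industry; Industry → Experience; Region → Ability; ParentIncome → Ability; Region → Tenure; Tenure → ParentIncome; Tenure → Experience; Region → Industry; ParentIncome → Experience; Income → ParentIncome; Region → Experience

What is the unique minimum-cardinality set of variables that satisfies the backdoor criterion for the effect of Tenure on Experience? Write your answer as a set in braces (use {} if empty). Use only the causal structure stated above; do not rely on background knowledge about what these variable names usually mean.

Variables eligible for adjustment (non-descendants of Tenure, excluding Tenure and Experience): {Income, Industry, Region}.
Backdoor paths from Tenure to Experience:
  P1: Tenure <- Region -> Industry <- Income -> ParentIncome -> Experience
  P2: Tenure <- Region -> Industry -> Ability <- ParentIncome -> Experience
  P3: Tenure <- Region -> Industry -> Experience
  P4: Tenure <- Region -> Ability <- Industry <- Income -> ParentIncome -> Experience
  P5: Tenure <- Region -> Ability <- Industry -> Experience
  P6: Tenure <- Region -> Ability <- ParentIncome <- Income -> Industry -> Experience
  P7: Tenure <- Region -> Ability <- ParentIncome -> Experience
  P8: Tenure <- Region -> Experience
The empty set is not sufficient: P3 (Tenure <- Region -> Industry -> Experience) has no collider blocking it and no conditioned non-collider, so it is open.
Try {Region}:
  P1: blocked at fork node Region ∈ conditioning set.
  P2: blocked at fork node Region ∈ conditioning set.
  P3: blocked at fork node Region ∈ conditioning set.
  P4: blocked at fork node Region ∈ conditioning set.
  P5: blocked at fork node Region ∈ conditioning set.
  P6: blocked at fork node Region ∈ conditioning set.
  P7: blocked at fork node Region ∈ conditioning set.
  P8: blocked at fork node Region ∈ conditioning set.
{Region} contains no descendant of Tenure and blocks every backdoor path.
No other singleton works — e.g. {Income} leaves P3 open — so {Region} is the unique smallest valid adjustment set.

{Region}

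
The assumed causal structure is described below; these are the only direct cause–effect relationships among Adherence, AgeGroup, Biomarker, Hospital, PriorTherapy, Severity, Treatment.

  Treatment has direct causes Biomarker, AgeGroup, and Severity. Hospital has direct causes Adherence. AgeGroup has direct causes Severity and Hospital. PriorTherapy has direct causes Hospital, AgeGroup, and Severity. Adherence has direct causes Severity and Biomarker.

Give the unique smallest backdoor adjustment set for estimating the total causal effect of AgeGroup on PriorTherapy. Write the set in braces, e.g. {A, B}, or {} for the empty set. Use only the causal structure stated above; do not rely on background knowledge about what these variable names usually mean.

Variables eligible for adjustment (non-descendants of AgeGroup, excluding AgeGroup and PriorTherapy): {Adherence, Biomarker, Hospital, Severity}.
Backdoor paths from AgeGroup to PriorTherapy:
  P1: AgeGroup <- Severity -> Adherence -> Hospital -> PriorTherapy
  P2: AgeGroup <- Severity -> PriorTherapy
  P3: AgeGroup <- Severity -> Treatment <- Biomarker -> Adherence -> Hospital -> PriorTherapy
  P4: AgeGroup <- Hospital <- Adherence <- Severity -> PriorTherapy
  P5: AgeGroup <- Hospital <- Adherence <- Biomarker -> Treatment <- Severity -> PriorTherapy
  P6: AgeGroup <- Hospital -> PriorTherapy
The empty set is not sufficient: P1 (AgeGroup <- Severity -> Adherence -> Hospital -> PriorTherapy) has no collider blocking it and no conditioned non-collider, so it is open.
Try {Hospital, Severity}:
  P1: blocked at fork node Severity ∈ conditioning set.
  P2: blocked at fork node Severity ∈ conditioning set.
  P3: blocked at fork node Severity ∈ conditioning set.
  P4: blocked at chain node Hospital ∈ conditioning set.
  P5: blocked at chain node Hospital ∈ conditioning set.
  P6: blocked at fork node Hospital ∈ conditioning set.
{Hospital, Severity} contains no descendant of AgeGroup and blocks every backdoor path.
Every element of {Hospital, Severity} is needed (dropping Hospital leaves P6 open; dropping Severity leaves P2 open), so no proper subset is valid.
Among all size-2 subsets of the eligible variables, only {Hospital, Severity} blocks every backdoor path, so it is the unique smallest valid adjustment set.

{Hospital, Severity}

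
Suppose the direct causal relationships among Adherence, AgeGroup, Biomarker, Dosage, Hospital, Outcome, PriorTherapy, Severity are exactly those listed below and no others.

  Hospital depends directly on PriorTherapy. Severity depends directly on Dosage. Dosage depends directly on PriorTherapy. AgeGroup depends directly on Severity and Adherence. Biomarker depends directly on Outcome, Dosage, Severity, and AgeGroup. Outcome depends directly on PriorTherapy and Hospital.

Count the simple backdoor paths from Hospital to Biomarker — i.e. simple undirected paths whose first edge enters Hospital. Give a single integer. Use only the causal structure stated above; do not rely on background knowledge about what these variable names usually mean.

A backdoor path from Hospital to Biomarker is any simple undirected path whose first edge points into Hospital (i.e. leaves Hospital via a parent).
Parents of Hospital: {PriorTherapy}.
Enumerating:
  P1: Hospital <- PriorTherapy -> Outcome -> Biomarker
  P2: Hospital <- PriorTherapy -> Dosage -> Severity -> AgeGroup -> Biomarker
  P3: Hospital <- PriorTherapy -> Dosage -> Severity -> Biomarker
  P4: Hospital <- PriorTherapy -> Dosage -> Biomarker
That exhausts the simple backdoor paths. Count: 4.

4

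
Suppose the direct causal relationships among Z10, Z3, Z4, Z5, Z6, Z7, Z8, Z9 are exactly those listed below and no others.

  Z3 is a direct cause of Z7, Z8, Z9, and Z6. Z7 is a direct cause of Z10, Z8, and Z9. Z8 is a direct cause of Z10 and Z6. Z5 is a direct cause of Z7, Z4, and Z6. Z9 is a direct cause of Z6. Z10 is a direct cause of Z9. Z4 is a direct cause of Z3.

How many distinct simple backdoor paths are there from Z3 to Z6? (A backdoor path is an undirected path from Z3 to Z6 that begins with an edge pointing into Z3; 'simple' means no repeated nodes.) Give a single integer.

7

A backdoor path from Z3 to Z6 is any simple undirected path whose first edge points into Z3 (i.e. leaves Z3 via a parent).
Parents of Z3: {Z4}.
Enumerating:
  P1: Z3 <- Z4 <- Z5 -> Z7 -> Z8 -> Z10 -> Z9 -> Z6
  P2: Z3 <- Z4 <- Z5 -> Z7 -> Z8 -> Z6
  P3: Z3 <- Z4 <- Z5 -> Z7 -> Z10 <- Z8 -> Z6
  P4: Z3 <- Z4 <- Z5 -> Z7 -> Z10 -> Z9 -> Z6
  P5: Z3 <- Z4 <- Z5 -> Z7 -> Z9 <- Z10 <- Z8 -> Z6
  P6: Z3 <- Z4 <- Z5 -> Z7 -> Z9 -> Z6
  P7: Z3 <- Z4 <- Z5 -> Z6
That exhausts the simple backdoor paths. Count: 7.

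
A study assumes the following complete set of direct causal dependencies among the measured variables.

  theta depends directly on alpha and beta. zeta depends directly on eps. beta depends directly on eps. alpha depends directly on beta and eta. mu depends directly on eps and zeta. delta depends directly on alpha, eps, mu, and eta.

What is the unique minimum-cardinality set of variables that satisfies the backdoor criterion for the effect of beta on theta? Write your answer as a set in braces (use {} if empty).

Variables eligible for adjustment (non-descendants of beta, excluding beta and theta): {eps, eta, mu, zeta}.
Backdoor paths from beta to theta:
  P1: beta <- eps -> zeta -> mu -> delta <- eta -> alpha -> theta
  P2: beta <- eps -> zeta -> mu -> delta <- alpha -> theta
  P3: beta <- eps -> mu -> delta <- eta -> alpha -> theta
  P4: beta <- eps -> mu -> delta <- alpha -> theta
  P5: beta <- eps -> delta <- eta -> alpha -> theta
  P6: beta <- eps -> delta <- alpha -> theta
Each backdoor path contains an unconditioned collider, so every path is already blocked with the empty conditioning set:
  P1: blocked at collider delta (neither it nor any descendant is in the conditioning set).
  P2: blocked at collider delta (neither it nor any descendant is in the conditioning set).
  P3: blocked at collider delta (neither it nor any descendant is in the conditioning set).
  P4: blocked at collider delta (neither it nor any descendant is in the conditioning set).
  P5: blocked at collider delta (neither it nor any descendant is in the conditioning set).
  P6: blocked at collider delta (neither it nor any descendant is in the conditioning set).
The empty set is therefore the unique smallest valid set.

{}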